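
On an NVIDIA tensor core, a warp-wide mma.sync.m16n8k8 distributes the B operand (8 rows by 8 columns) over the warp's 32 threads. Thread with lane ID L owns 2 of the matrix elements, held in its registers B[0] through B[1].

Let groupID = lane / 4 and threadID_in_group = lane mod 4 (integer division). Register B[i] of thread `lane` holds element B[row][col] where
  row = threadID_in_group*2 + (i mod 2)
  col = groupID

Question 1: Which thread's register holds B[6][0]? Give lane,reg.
3,0

c:0=>grp=0  r:6=>tig=3,lo=0
L=0*4+3=3  i=0=0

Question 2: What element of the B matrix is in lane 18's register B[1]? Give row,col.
18: g=4,t=2
[1] (2*2+1,4) = (5,4)

5,4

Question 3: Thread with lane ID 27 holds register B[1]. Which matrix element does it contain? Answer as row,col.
7,6

lane 27: gr=6 (27/4), th=3 (27%4)
i=1: r=3*2+1=7, c=gr=6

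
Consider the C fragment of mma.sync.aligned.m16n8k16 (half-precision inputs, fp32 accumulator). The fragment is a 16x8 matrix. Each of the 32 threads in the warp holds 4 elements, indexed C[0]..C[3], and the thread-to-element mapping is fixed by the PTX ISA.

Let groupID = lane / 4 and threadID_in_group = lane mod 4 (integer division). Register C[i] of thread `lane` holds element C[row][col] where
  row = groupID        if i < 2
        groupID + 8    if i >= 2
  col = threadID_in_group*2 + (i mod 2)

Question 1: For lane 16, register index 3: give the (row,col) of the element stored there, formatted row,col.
lane 16: gid=4 (16/4), tid=0 (16%4)
i=3: r=4+8=12, c=0*2+1=1

12,1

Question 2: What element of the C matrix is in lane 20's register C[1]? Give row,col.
20: G=5,T=0
[1] (5+0,0*2+1) = (5,1)

5,1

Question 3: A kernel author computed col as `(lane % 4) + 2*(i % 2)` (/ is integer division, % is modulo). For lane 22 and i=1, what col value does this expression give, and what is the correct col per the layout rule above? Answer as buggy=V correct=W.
`(lane % 4) + 2*(i % 2)`[22,1]->4
lane 22: gid=5 (22/4), tid=2 (22%4)
i=1: r=5+0=5, c=2*2+1=5
col: 4 vs 5

buggy=4 correct=5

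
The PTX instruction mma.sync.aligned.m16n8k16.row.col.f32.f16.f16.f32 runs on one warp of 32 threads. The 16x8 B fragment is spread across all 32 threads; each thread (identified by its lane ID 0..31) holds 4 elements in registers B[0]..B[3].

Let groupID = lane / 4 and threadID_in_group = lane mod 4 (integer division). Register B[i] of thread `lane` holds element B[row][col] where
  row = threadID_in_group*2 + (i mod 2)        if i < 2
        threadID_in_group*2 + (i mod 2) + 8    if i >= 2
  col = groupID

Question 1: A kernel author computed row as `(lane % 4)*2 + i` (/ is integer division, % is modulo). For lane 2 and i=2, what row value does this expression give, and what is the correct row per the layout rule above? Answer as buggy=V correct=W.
`(lane % 4)*2 + i`[2,2]→6
lane 2: G=0 (2/4), T=2 (2%4)
i=2: r=2*2+0+8=12, c=G=0
row: 6 vs 12

buggy=6 correct=12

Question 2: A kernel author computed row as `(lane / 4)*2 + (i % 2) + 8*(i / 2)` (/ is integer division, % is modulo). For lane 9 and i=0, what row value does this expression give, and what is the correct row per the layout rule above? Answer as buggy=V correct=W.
buggy=4 correct=2

`(lane / 4)*2 + (i % 2) + 8*(i / 2)`[9,0]->4
lane 9: g=2 (9/4), t=1 (9%4)
i=0: r=1*2+0+0=2, c=g=2
row: 4 vs 2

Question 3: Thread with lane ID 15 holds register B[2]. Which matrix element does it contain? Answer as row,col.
15: gr=3,th=3
[2] (3*2+0+8,3) = (14,3)

14,3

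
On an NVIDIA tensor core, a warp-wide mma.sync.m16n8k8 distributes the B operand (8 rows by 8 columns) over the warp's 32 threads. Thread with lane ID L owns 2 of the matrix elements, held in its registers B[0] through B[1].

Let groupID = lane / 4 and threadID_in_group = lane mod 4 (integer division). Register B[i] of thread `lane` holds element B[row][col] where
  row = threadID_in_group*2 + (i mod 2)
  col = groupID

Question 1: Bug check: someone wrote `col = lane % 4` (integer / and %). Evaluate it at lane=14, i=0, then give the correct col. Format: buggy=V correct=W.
`lane % 4`[14,0]=>2
L=14=>grp=14>>2=3, tig=14&3=2
[0]=>row 2·2+0=4  col grp=3
col: 2 vs 3

buggy=2 correct=3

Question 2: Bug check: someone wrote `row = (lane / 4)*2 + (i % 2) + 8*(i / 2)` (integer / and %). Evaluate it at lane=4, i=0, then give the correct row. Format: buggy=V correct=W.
`(lane / 4)*2 + (i % 2) + 8*(i / 2)`[4,0]=>2
lane 4=>4/4=1, 4 mod 4=0
i=0  r:2·0+0=>0  c:1
row: 2 vs 0

buggy=2 correct=0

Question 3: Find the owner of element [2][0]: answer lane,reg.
c=0→G=0  r=2→T=1,p=0
L=0*4+1=1  i=0=0

1,0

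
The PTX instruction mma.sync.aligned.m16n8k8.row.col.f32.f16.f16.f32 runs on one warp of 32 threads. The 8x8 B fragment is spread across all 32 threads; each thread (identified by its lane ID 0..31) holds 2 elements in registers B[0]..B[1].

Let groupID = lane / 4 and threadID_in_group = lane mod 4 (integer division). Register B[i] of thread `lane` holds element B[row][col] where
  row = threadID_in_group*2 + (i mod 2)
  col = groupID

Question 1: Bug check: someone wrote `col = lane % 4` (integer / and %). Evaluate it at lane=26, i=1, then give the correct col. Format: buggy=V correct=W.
buggy=2 correct=6

`lane % 4`[26,1]→2
lane 26→26/4=6, 26 mod 4=2
i=1  r:2·2+1→5  c:6
col: 2 vs 6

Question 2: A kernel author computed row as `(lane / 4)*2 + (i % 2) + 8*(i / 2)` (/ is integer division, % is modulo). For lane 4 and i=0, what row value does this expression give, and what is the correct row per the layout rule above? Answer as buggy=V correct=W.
`(lane / 4)*2 + (i % 2) + 8*(i / 2)`[4,0]->2
L=4->gid=4>>2=1, tid=4&3=0
[0]->row 0·2+0=0  col gid=1
row: 2 vs 0

buggy=2 correct=0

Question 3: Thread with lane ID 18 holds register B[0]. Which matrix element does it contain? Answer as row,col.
lane 18: grp=4 (18/4), tig=2 (18%4)
i=0: r=2*2+0=4, c=grp=4

4,4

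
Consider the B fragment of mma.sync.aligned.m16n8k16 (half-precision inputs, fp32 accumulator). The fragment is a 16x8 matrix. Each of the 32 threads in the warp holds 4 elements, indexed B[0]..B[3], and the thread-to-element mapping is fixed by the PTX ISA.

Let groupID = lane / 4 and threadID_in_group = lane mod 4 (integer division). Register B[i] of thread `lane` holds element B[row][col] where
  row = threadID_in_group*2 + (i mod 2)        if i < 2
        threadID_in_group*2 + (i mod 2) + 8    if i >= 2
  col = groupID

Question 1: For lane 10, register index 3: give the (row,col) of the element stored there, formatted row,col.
13,2

lane 10: grp=2 (10/4), tig=2 (10%4)
i=3: r=2*2+1+8=13, c=grp=2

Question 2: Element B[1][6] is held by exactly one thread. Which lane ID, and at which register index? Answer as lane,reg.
c=6⇒gr=6  r=1⇒Rb=0,th=0,odd=1
L=6*4+0=24  i=0*2+1=1

24,1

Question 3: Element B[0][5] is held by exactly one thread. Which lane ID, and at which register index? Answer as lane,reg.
20,0

c:5=>grp=5  r:0=>rB=0,tig=0,lo=0
L=5*4+0=20  i=0*2+0=0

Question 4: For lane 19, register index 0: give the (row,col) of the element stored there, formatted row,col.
6,4

lane 19: G=4 (19/4), T=3 (19%4)
i=0: r=3*2+0+0=6, c=G=4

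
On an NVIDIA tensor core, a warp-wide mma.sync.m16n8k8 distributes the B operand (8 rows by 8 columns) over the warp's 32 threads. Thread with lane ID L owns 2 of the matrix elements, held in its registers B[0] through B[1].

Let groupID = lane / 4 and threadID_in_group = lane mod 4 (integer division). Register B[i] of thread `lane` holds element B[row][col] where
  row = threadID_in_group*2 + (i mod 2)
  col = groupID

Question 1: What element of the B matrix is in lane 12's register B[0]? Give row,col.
lane 12: gid=3 (12/4), tid=0 (12%4)
i=0: r=0*2+0=0, c=gid=3

0,3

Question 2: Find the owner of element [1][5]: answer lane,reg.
20,1

c=5→G=5  r=1→T=0,p=1
L=5*4+0=20  i=1=1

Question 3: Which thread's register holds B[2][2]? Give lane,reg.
9,0

c: 2->gid=2  r: 2->tid=1,i&1=0
L=2*4+1=9  i=0=0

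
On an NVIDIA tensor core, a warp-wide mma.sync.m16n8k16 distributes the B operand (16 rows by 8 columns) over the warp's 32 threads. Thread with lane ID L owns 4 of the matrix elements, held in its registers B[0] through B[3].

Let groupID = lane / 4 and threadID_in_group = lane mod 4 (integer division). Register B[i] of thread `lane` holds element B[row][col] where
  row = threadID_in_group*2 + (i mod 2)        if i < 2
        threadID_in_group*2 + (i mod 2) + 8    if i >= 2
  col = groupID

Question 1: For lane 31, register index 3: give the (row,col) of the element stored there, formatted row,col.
L=31→G=31>>2=7, T=31&3=3
[3]→row 3·2+1+8=15  col G=7

15,7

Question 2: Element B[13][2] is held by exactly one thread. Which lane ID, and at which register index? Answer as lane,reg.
10,3

c=2->g=2  r=13->rb=1,t=2,b0=1
L=2*4+2=10  i=1*2+1=3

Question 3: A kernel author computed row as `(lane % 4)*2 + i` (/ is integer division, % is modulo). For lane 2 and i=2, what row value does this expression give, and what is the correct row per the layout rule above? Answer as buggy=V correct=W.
buggy=6 correct=12

`(lane % 4)*2 + i`[2,2]=>6
L=2=>grp=2>>2=0, tig=2&3=2
[2]=>row 2·2+0+8=12  col grp=0
row: 6 vs 12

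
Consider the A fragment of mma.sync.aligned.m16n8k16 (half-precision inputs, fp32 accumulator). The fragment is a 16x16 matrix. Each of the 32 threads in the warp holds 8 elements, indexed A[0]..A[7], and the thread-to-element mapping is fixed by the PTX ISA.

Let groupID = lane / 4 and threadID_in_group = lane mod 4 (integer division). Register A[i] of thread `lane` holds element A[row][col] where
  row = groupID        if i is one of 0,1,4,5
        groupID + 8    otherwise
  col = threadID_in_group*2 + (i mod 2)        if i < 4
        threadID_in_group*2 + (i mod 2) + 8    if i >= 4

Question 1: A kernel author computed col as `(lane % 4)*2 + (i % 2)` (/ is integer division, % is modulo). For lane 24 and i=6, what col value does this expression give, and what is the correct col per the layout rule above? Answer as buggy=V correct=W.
buggy=0 correct=8

`(lane % 4)*2 + (i % 2)`[24,6]=>0
lane 24=>24/4=6, 24 mod 4=0
i=6  r:6+8=>14  c:2·0+0+8=>8
col: 0 vs 8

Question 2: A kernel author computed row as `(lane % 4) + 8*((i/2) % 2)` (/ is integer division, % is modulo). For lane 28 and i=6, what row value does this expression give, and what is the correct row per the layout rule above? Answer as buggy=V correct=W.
`(lane % 4) + 8*((i/2) % 2)`[28,6]→8
lane 28: G=7 (28/4), T=0 (28%4)
i=6: r=7+8=15, c=0*2+0+8=8
row: 8 vs 15

buggy=8 correct=15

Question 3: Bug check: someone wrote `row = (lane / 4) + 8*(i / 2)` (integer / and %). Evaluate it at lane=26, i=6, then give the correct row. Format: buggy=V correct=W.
buggy=30 correct=14

`(lane / 4) + 8*(i / 2)`[26,6]→30
26: G=6,T=2
[6] (6+8,2*2+0+8) = (14,12)
row: 30 vs 14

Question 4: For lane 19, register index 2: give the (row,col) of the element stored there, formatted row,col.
19: G=4,T=3
[2] (4+8,3*2+0+0) = (12,6)

12,6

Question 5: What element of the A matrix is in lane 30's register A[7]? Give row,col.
L=30→G=30>>2=7, T=30&3=2
[7]→row 7+8=15  col 2·2+1+8=13

15,13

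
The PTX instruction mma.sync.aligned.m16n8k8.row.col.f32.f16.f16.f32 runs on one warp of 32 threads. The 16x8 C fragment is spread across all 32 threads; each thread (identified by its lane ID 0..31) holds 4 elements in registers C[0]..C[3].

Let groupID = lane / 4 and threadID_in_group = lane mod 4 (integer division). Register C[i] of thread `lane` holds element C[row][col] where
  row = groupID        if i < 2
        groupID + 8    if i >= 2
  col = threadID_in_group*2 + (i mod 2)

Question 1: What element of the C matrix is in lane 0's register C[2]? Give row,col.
8,0

lane 0⇒0/4=0, 0 mod 4=0
i=2  r:0+8⇒8  c:2·0+0⇒0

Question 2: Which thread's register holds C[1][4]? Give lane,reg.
r:1=>grp=1,rB=0  c:4=>tig=2,lo=0
L=1*4+2=6  i=0*2+0=0

6,0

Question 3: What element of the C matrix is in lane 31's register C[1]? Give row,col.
7,7

L=31=>grp=31>>2=7, tig=31&3=3
[1]=>row 7+0=7  col 3·2+1=7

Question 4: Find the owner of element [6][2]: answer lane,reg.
25,0

r:6=>grp=6,rB=0  c:2=>tig=1,lo=0
L=6*4+1=25  i=0*2+0=0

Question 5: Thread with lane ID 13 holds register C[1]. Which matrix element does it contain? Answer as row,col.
3,3

lane 13: gr=3 (13/4), th=1 (13%4)
i=1: r=3+0=3, c=1*2+1=3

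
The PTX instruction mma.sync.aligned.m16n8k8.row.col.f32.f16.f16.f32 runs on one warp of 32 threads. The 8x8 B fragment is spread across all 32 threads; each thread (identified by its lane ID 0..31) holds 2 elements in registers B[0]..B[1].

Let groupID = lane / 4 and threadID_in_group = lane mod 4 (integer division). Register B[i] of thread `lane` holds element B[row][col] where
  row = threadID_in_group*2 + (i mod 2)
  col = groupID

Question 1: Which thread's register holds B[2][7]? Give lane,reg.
c=7->g=7  r=2->t=1,b0=0
L=7*4+1=29  i=0=0

29,0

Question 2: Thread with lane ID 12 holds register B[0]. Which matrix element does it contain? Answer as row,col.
L=12->g=12>>2=3, t=12&3=0
[0]->row 0·2+0=0  col g=3

0,3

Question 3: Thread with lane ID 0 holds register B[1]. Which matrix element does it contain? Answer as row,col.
0: G=0,T=0
[1] (0*2+1,0) = (1,0)

1,0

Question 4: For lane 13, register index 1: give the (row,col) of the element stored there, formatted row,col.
3,3

lane 13→13/4=3, 13 mod 4=1
i=1  r:2·1+1→3  c:3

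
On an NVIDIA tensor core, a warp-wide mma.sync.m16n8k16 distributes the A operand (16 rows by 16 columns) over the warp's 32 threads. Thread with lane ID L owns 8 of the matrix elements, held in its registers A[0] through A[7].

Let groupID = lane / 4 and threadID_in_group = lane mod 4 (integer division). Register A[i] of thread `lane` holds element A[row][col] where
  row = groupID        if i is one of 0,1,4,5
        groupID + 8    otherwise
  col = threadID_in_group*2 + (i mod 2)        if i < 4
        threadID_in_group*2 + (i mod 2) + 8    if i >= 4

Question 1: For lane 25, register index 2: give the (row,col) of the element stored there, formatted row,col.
14,2

lane 25: g=6 (25/4), t=1 (25%4)
i=2: r=6+8=14, c=1*2+0+0=2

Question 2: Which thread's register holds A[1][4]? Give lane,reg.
6,0

r=1→G=1,rhi=0  c=4→chi=0,T=2,p=0
L=1*4+2=6  i=0*4+0*2+0=0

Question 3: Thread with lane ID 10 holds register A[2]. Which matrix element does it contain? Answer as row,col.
10: grp=2,tig=2
[2] (2+8,2*2+0+0) = (10,4)

10,4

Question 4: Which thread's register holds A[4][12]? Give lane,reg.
18,4

r=4⇒gr=4,Rb=0  c=12⇒Cb=1,th=2,odd=0
L=4*4+2=18  i=1*4+0*2+0=4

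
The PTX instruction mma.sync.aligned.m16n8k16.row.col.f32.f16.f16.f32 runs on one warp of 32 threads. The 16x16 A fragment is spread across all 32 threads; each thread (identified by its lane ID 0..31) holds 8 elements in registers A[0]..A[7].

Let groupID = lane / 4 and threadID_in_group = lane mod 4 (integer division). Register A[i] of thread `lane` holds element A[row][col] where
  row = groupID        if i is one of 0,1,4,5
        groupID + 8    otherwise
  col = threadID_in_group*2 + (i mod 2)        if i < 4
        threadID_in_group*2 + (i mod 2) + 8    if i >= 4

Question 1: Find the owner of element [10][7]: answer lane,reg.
11,3

r=10⇒gr=2,Rb=1  c=7⇒Cb=0,th=3,odd=1
L=2*4+3=11  i=0*4+1*2+1=3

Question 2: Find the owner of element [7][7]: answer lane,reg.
r:7=>grp=7,rB=0  c:7=>cB=0,tig=3,lo=1
L=7*4+3=31  i=0*4+0*2+1=1

31,1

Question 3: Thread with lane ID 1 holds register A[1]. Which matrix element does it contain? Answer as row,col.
0,3

L=1->gid=1>>2=0, tid=1&3=1
[1]->row 0+0=0  col 1·2+1+0=3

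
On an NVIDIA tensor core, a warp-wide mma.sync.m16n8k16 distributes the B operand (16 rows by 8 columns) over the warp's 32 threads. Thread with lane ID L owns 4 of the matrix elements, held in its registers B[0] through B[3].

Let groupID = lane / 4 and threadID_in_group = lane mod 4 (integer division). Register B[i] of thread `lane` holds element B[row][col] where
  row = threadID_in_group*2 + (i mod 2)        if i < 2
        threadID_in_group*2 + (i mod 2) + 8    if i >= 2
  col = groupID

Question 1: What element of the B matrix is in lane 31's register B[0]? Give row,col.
6,7

L=31=>grp=31>>2=7, tig=31&3=3
[0]=>row 3·2+0+0=6  col grp=7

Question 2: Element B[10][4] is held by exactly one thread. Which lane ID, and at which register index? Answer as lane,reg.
c=4→G=4  r=10→rhi=1,T=1,p=0
L=4*4+1=17  i=1*2+0=2

17,2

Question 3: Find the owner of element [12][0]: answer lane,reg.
2,2

c:0=>grp=0  r:12=>rB=1,tig=2,lo=0
L=0*4+2=2  i=1*2+0=2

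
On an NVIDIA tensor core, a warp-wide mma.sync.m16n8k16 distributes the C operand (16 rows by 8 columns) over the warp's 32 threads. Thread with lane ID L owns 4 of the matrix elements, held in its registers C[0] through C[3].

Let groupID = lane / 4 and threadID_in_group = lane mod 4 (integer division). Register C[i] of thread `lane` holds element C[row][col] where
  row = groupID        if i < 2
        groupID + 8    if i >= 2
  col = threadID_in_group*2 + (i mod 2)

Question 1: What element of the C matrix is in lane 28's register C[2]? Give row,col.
15,0

lane 28⇒28/4=7, 28 mod 4=0
i=2  r:7+8⇒15  c:2·0+0⇒0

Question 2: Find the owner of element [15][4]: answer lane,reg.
30,2

r=15→G=7,rhi=1  c=4→T=2,p=0
L=7*4+2=30  i=1*2+0=2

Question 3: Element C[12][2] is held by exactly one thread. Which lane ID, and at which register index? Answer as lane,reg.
r=12→G=4,rhi=1  c=2→T=1,p=0
L=4*4+1=17  i=1*2+0=2

17,2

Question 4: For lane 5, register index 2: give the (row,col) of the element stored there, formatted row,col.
9,2

lane 5: g=1 (5/4), t=1 (5%4)
i=2: r=1+8=9, c=1*2+0=2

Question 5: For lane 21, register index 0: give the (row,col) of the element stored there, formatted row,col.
5,2

21: g=5,t=1
[0] (5+0,1*2+0) = (5,2)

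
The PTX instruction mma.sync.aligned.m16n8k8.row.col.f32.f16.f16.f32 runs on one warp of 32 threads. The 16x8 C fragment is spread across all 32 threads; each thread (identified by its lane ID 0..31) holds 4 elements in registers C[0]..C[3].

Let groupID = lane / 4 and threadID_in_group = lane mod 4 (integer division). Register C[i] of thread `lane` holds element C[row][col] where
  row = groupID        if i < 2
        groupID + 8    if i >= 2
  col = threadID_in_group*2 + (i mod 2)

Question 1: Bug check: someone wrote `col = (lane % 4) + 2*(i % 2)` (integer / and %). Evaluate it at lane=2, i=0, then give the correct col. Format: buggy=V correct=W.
buggy=2 correct=4

`(lane % 4) + 2*(i % 2)`[2,0]->2
L=2->gid=2>>2=0, tid=2&3=2
[0]->row 0+0=0  col 2·2+0=4
col: 2 vs 4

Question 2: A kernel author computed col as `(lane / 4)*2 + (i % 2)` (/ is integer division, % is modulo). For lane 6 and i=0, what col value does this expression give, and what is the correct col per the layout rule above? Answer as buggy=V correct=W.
`(lane / 4)*2 + (i % 2)`[6,0]→2
lane 6→6/4=1, 6 mod 4=2
i=0  r:1+0→1  c:2·2+0→4
col: 2 vs 4

buggy=2 correct=4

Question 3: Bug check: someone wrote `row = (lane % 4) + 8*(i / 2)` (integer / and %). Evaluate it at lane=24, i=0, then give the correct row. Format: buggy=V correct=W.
`(lane % 4) + 8*(i / 2)`[24,0]->0
L=24->gid=24>>2=6, tid=24&3=0
[0]->row 6+0=6  col 0·2+0=0
row: 0 vs 6

buggy=0 correct=6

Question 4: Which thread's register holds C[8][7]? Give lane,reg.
r=8⇒gr=0,Rb=1  c=7⇒th=3,odd=1
L=0*4+3=3  i=1*2+1=3

3,3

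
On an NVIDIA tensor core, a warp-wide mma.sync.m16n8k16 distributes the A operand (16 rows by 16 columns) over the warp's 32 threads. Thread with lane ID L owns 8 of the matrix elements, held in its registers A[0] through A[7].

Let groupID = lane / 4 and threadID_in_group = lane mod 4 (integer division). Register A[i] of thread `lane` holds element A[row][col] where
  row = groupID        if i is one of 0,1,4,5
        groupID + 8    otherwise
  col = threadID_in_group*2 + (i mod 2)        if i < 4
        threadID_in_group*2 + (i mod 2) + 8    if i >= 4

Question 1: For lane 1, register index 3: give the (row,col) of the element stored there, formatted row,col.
L=1⇒gr=1>>2=0, th=1&3=1
[3]⇒row 0+8=8  col 1·2+1+0=3

8,3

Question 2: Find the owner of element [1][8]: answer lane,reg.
r=1->g=1,rb=0  c=8->cb=1,t=0,b0=0
L=1*4+0=4  i=1*4+0*2+0=4

4,4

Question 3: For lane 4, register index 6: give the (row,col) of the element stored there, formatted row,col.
lane 4⇒4/4=1, 4 mod 4=0
i=6  r:1+8⇒9  c:2·0+0+8⇒8

9,8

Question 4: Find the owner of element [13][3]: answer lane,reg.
21,3

r: 13->gid=5,r8=1  c: 3->c8=0,tid=1,i&1=1
L=5*4+1=21  i=0*4+1*2+1=3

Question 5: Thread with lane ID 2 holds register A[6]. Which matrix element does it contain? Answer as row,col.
2: gid=0,tid=2
[6] (0+8,2*2+0+8) = (8,12)

8,12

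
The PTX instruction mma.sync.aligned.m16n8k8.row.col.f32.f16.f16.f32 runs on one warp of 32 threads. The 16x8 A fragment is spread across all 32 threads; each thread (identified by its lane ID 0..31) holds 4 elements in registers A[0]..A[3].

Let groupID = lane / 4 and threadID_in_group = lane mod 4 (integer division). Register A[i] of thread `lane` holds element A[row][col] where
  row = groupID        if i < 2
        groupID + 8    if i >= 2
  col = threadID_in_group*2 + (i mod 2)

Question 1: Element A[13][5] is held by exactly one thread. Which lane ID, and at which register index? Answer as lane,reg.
r:13=>grp=5,rB=1  c:5=>tig=2,lo=1
L=5*4+2=22  i=1*2+1=3

22,3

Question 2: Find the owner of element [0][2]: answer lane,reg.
r:0=>grp=0,rB=0  c:2=>tig=1,lo=0
L=0*4+1=1  i=0*2+0=0

1,0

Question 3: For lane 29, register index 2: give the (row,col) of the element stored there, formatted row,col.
L=29=>grp=29>>2=7, tig=29&3=1
[2]=>row 7+8=15  col 1·2+0=2

15,2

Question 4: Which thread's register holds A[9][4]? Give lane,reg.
r:9=>grp=1,rB=1  c:4=>tig=2,lo=0
L=1*4+2=6  i=1*2+0=2

6,2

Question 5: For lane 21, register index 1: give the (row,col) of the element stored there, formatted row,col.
5,3

21: grp=5,tig=1
[1] (5+0,1*2+1) = (5,3)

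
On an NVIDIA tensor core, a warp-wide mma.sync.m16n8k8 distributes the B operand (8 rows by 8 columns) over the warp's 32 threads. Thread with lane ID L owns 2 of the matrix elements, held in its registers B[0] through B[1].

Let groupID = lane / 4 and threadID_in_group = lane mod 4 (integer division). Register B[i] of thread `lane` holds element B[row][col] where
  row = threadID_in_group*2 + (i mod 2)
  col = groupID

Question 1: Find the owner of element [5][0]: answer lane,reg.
c=0->g=0  r=5->t=2,b0=1
L=0*4+2=2  i=1=1

2,1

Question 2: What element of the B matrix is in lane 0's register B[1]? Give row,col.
1,0

lane 0→0/4=0, 0 mod 4=0
i=1  r:2·0+1→1  c:0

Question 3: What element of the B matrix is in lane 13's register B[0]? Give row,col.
L=13⇒gr=13>>2=3, th=13&3=1
[0]⇒row 1·2+0=2  col gr=3

2,3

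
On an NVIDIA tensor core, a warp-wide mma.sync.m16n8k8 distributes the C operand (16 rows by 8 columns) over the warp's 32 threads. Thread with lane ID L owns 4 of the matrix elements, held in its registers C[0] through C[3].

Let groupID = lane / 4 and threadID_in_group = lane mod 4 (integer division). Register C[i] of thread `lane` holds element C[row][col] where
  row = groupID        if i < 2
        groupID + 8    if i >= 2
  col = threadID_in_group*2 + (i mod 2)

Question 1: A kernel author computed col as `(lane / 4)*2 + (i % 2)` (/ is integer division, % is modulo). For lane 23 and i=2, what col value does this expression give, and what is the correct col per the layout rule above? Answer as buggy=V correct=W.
`(lane / 4)*2 + (i % 2)`[23,2]->10
lane 23->23/4=5, 23 mod 4=3
i=2  r:5+8->13  c:2·3+0->6
col: 10 vs 6

buggy=10 correct=6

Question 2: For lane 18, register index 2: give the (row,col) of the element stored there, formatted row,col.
12,4

L=18⇒gr=18>>2=4, th=18&3=2
[2]⇒row 4+8=12  col 2·2+0=4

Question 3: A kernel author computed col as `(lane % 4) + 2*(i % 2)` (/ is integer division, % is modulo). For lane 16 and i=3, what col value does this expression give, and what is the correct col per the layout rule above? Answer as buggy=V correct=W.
`(lane % 4) + 2*(i % 2)`[16,3]=>2
16: grp=4,tig=0
[3] (4+8,0*2+1) = (12,1)
col: 2 vs 1

buggy=2 correct=1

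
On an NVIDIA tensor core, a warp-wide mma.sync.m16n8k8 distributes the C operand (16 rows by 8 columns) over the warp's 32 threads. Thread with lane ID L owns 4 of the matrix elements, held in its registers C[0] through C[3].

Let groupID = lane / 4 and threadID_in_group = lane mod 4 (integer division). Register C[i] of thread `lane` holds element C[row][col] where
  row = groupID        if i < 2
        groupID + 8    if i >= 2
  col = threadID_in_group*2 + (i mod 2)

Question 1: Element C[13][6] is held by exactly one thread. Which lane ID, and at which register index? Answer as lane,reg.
23,2

r=13->g=5,rb=1  c=6->t=3,b0=0
L=5*4+3=23  i=1*2+0=2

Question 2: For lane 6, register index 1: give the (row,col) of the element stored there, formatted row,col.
1,5

6: gid=1,tid=2
[1] (1+0,2*2+1) = (1,5)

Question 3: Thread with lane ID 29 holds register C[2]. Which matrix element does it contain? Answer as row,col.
29: grp=7,tig=1
[2] (7+8,1*2+0) = (15,2)

15,2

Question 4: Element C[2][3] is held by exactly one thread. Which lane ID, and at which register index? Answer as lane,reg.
9,1

r=2->g=2,rb=0  c=3->t=1,b0=1
L=2*4+1=9  i=0*2+1=1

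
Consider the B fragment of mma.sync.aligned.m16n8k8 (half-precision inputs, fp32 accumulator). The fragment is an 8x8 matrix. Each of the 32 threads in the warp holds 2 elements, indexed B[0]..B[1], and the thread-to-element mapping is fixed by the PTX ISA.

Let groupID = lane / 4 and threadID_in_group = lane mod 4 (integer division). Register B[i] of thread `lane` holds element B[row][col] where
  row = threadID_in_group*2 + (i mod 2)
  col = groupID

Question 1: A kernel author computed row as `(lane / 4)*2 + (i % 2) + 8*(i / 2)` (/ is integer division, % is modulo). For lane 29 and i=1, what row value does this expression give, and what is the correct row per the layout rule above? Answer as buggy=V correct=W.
`(lane / 4)*2 + (i % 2) + 8*(i / 2)`[29,1]->15
29: gid=7,tid=1
[1] (1*2+1,7) = (3,7)
row: 15 vs 3

buggy=15 correct=3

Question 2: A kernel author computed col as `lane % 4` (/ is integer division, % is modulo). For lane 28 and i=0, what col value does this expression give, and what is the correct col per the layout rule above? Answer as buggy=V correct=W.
`lane % 4`[28,0]=>0
28: grp=7,tig=0
[0] (0*2+0,7) = (0,7)
col: 0 vs 7

buggy=0 correct=7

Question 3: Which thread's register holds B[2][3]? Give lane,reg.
c=3⇒gr=3  r=2⇒th=1,odd=0
L=3*4+1=13  i=0=0

13,0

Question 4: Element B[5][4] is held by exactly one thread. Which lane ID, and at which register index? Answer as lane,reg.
c=4⇒gr=4  r=5⇒th=2,odd=1
L=4*4+2=18  i=1=1

18,1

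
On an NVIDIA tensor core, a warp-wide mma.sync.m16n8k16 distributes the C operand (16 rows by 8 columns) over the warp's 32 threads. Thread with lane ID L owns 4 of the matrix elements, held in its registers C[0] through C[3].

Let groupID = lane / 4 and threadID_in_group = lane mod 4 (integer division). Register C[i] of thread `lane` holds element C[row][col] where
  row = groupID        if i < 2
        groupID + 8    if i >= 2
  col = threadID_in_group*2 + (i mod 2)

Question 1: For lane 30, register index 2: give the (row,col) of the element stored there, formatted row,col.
30: gid=7,tid=2
[2] (7+8,2*2+0) = (15,4)

15,4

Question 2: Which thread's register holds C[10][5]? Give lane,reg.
10,3

r=10⇒gr=2,Rb=1  c=5⇒th=2,odd=1
L=2*4+2=10  i=1*2+1=3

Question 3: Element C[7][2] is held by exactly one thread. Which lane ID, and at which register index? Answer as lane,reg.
29,0

r=7⇒gr=7,Rb=0  c=2⇒th=1,odd=0
L=7*4+1=29  i=0*2+0=0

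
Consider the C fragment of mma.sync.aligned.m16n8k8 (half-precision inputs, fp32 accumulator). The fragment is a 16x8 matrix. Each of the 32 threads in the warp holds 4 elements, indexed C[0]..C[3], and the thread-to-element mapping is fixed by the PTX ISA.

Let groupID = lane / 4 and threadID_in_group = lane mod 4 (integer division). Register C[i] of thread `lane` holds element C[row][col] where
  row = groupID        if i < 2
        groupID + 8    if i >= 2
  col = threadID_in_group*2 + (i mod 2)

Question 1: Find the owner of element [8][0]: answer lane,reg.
0,2

r=8⇒gr=0,Rb=1  c=0⇒th=0,odd=0
L=0*4+0=0  i=1*2+0=2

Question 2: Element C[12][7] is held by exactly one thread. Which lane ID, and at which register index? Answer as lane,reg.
r=12->g=4,rb=1  c=7->t=3,b0=1
L=4*4+3=19  i=1*2+1=3

19,3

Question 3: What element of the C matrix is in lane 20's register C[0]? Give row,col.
5,0

L=20⇒gr=20>>2=5, th=20&3=0
[0]⇒row 5+0=5  col 0·2+0=0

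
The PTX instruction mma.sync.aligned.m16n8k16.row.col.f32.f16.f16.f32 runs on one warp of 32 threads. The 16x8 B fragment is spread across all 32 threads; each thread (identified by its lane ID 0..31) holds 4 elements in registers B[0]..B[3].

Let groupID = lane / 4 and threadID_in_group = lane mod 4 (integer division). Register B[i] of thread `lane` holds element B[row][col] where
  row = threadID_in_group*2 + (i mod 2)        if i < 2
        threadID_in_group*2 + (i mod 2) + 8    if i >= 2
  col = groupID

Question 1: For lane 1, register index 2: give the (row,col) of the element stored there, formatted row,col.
10,0

lane 1→1/4=0, 1 mod 4=1
i=2  r:2·1+0+8→10  c:0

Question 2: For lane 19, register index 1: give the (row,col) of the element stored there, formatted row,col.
lane 19: g=4 (19/4), t=3 (19%4)
i=1: r=3*2+1+0=7, c=g=4

7,4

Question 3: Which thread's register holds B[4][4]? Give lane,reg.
c=4→G=4  r=4→rhi=0,T=2,p=0
L=4*4+2=18  i=0*2+0=0

18,0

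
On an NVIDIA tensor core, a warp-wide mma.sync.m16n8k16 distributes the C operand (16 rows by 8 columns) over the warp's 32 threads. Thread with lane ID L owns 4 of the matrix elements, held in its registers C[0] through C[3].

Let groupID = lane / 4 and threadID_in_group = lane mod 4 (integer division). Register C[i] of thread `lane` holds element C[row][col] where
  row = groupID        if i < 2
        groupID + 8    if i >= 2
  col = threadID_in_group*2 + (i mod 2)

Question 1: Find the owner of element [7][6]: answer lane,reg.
31,0

r=7→G=7,rhi=0  c=6→T=3,p=0
L=7*4+3=31  i=0*2+0=0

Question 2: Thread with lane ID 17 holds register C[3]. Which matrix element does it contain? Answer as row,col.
12,3

L=17⇒gr=17>>2=4, th=17&3=1
[3]⇒row 4+8=12  col 1·2+1=3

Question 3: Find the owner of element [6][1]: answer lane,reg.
24,1

r: 6->gid=6,r8=0  c: 1->tid=0,i&1=1
L=6*4+0=24  i=0*2+1=1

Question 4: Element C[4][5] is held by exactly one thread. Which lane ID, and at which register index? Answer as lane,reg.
r: 4->gid=4,r8=0  c: 5->tid=2,i&1=1
L=4*4+2=18  i=0*2+1=1

18,1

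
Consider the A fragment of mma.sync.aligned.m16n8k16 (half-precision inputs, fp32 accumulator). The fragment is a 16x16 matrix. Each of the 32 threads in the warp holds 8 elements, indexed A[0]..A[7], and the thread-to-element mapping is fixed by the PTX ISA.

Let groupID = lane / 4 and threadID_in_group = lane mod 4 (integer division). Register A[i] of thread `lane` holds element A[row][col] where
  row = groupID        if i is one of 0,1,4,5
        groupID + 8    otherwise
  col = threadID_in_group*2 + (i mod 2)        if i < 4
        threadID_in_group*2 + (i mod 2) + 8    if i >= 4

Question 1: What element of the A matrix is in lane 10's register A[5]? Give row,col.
2,13

10: gid=2,tid=2
[5] (2+0,2*2+1+8) = (2,13)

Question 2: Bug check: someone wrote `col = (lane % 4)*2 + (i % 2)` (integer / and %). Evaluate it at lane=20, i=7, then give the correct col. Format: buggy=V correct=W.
buggy=1 correct=9

`(lane % 4)*2 + (i % 2)`[20,7]⇒1
lane 20: gr=5 (20/4), th=0 (20%4)
i=7: r=5+8=13, c=0*2+1+8=9
col: 1 vs 9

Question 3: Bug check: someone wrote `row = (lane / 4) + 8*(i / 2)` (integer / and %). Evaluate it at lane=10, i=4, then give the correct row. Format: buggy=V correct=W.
`(lane / 4) + 8*(i / 2)`[10,4]->18
lane 10: gid=2 (10/4), tid=2 (10%4)
i=4: r=2+0=2, c=2*2+0+8=12
row: 18 vs 2

buggy=18 correct=2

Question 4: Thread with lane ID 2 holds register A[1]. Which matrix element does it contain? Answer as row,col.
0,5

L=2=>grp=2>>2=0, tig=2&3=2
[1]=>row 0+0=0  col 2·2+1+0=5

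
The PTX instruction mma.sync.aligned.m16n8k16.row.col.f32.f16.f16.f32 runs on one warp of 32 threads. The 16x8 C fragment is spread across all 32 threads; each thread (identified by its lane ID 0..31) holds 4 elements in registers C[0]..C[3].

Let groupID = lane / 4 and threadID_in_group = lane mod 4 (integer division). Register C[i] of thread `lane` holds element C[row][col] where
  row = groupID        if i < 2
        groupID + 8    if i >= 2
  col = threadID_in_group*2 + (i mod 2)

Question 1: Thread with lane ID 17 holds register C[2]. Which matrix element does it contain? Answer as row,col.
lane 17: gid=4 (17/4), tid=1 (17%4)
i=2: r=4+8=12, c=1*2+0=2

12,2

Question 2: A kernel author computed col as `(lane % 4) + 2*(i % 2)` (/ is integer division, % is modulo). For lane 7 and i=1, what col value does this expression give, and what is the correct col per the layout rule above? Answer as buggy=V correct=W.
`(lane % 4) + 2*(i % 2)`[7,1]→5
lane 7: G=1 (7/4), T=3 (7%4)
i=1: r=1+0=1, c=3*2+1=7
col: 5 vs 7

buggy=5 correct=7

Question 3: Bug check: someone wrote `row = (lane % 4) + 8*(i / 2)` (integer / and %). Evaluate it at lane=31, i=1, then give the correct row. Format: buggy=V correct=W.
buggy=3 correct=7

`(lane % 4) + 8*(i / 2)`[31,1]=>3
31: grp=7,tig=3
[1] (7+0,3*2+1) = (7,7)
row: 3 vs 7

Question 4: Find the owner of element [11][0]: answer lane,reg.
12,2

r=11→G=3,rhi=1  c=0→T=0,p=0
L=3*4+0=12  i=1*2+0=2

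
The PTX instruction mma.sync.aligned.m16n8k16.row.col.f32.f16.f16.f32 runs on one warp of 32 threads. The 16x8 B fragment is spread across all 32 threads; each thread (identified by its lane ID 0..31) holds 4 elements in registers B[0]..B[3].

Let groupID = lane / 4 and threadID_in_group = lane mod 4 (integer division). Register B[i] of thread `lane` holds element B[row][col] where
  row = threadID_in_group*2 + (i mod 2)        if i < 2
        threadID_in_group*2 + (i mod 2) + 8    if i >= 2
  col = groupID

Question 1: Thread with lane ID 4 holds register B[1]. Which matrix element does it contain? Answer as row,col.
lane 4: gr=1 (4/4), th=0 (4%4)
i=1: r=0*2+1+0=1, c=gr=1

1,1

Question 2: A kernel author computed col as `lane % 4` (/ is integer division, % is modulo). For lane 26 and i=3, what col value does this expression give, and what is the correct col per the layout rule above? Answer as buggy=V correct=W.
`lane % 4`[26,3]→2
L=26→G=26>>2=6, T=26&3=2
[3]→row 2·2+1+8=13  col G=6
col: 2 vs 6

buggy=2 correct=6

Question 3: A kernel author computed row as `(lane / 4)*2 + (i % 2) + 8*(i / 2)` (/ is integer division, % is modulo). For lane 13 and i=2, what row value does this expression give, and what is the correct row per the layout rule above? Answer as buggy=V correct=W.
buggy=14 correct=10

`(lane / 4)*2 + (i % 2) + 8*(i / 2)`[13,2]=>14
13: grp=3,tig=1
[2] (1*2+0+8,3) = (10,3)
row: 14 vs 10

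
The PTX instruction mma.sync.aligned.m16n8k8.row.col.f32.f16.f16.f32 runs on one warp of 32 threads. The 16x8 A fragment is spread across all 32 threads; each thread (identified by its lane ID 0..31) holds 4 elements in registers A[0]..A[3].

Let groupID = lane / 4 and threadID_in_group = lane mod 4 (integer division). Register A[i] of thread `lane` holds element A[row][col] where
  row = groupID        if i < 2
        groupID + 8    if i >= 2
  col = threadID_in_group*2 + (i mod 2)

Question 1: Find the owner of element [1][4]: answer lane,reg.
r=1->g=1,rb=0  c=4->t=2,b0=0
L=1*4+2=6  i=0*2+0=0

6,0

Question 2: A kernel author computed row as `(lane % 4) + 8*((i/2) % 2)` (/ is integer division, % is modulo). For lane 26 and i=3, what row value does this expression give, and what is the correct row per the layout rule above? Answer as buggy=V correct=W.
`(lane % 4) + 8*((i/2) % 2)`[26,3]->10
lane 26->26/4=6, 26 mod 4=2
i=3  r:6+8->14  c:2·2+1->5
row: 10 vs 14

buggy=10 correct=14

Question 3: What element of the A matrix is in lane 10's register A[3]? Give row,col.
10,5

lane 10: g=2 (10/4), t=2 (10%4)
i=3: r=2+8=10, c=2*2+1=5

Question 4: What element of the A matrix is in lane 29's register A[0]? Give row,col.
7,2

29: gid=7,tid=1
[0] (7+0,1*2+0) = (7,2)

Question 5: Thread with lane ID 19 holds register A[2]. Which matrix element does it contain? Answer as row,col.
L=19→G=19>>2=4, T=19&3=3
[2]→row 4+8=12  col 3·2+0=6

12,6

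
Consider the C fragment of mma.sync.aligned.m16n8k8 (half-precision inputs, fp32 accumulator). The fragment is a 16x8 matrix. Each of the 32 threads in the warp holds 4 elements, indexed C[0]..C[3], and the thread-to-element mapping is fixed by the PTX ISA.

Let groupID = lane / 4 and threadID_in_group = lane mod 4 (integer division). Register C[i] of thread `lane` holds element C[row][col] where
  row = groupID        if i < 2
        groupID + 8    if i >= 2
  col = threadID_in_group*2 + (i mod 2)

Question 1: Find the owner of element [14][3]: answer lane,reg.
r: 14->gid=6,r8=1  c: 3->tid=1,i&1=1
L=6*4+1=25  i=1*2+1=3

25,3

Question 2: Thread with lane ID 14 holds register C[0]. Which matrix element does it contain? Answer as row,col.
lane 14: grp=3 (14/4), tig=2 (14%4)
i=0: r=3+0=3, c=2*2+0=4

3,4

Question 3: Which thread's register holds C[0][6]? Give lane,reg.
r=0→G=0,rhi=0  c=6→T=3,p=0
L=0*4+3=3  i=0*2+0=0

3,0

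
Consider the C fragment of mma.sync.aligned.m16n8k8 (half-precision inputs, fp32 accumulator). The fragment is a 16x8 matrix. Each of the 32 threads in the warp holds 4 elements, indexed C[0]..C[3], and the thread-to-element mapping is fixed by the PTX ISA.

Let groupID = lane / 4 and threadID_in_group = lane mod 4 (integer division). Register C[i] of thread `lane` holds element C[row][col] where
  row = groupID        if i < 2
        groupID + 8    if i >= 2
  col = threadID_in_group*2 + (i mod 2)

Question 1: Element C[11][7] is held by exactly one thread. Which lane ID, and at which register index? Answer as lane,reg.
15,3

r=11⇒gr=3,Rb=1  c=7⇒th=3,odd=1
L=3*4+3=15  i=1*2+1=3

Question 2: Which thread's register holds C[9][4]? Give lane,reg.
r=9->g=1,rb=1  c=4->t=2,b0=0
L=1*4+2=6  i=1*2+0=2

6,2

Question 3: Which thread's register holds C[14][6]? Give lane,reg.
r=14→G=6,rhi=1  c=6→T=3,p=0
L=6*4+3=27  i=1*2+0=2

27,2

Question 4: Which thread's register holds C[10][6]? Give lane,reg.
r=10→G=2,rhi=1  c=6→T=3,p=0
L=2*4+3=11  i=1*2+0=2

11,2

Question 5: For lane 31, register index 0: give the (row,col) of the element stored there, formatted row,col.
L=31=>grp=31>>2=7, tig=31&3=3
[0]=>row 7+0=7  col 3·2+0=6

7,6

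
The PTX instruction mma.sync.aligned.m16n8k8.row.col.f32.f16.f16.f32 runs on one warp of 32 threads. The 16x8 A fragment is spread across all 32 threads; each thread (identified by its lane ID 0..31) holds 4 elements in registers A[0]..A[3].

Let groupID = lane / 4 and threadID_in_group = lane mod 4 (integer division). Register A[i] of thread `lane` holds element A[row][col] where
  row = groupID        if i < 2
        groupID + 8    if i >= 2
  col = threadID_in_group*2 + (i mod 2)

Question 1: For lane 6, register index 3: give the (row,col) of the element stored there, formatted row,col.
9,5

L=6→G=6>>2=1, T=6&3=2
[3]→row 1+8=9  col 2·2+1=5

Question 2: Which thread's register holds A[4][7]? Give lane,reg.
19,1

r=4->g=4,rb=0  c=7->t=3,b0=1
L=4*4+3=19  i=0*2+1=1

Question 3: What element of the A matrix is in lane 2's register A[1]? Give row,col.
L=2⇒gr=2>>2=0, th=2&3=2
[1]⇒row 0+0=0  col 2·2+1=5

0,5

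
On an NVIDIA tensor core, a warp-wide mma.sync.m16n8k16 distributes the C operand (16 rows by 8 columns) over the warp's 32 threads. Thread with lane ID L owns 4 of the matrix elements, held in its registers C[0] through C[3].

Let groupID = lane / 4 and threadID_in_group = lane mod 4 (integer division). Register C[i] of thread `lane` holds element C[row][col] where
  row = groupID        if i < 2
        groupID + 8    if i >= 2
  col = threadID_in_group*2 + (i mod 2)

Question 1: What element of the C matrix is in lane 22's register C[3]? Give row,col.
L=22->g=22>>2=5, t=22&3=2
[3]->row 5+8=13  col 2·2+1=5

13,5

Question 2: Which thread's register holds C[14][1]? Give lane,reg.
r=14→G=6,rhi=1  c=1→T=0,p=1
L=6*4+0=24  i=1*2+1=3

24,3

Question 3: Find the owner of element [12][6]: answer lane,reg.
19,2

r=12⇒gr=4,Rb=1  c=6⇒th=3,odd=0
L=4*4+3=19  i=1*2+0=2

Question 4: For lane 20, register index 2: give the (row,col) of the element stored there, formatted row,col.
13,0

lane 20: grp=5 (20/4), tig=0 (20%4)
i=2: r=5+8=13, c=0*2+0=0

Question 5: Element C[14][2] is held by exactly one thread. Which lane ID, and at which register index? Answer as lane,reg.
25,2

r=14->g=6,rb=1  c=2->t=1,b0=0
L=6*4+1=25  i=1*2+0=2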